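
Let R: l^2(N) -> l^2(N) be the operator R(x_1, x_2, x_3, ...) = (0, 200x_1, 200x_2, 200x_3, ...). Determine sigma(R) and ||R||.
sigma(R) = closed disk {z in C : |z| ≤ 200}; ||R|| = 200

Note R = 200·U where U is the unit right shift (U x)_k = x_{k-1} (with x_0 := 0); so ||R|| = 200||U|| and sigma(R) = 200·sigma(U). ||R x||^2 = sum_{k≥1} |200x_k|^2 = 40000||x||^2, so ||R|| = 200 and sigma(R) ⊂ {|z| ≤ 200}. For any |lambda| < 200, the equation (R - lambda I) x = 0 forces x_1 = 0, then 200x_k = lambda x_{k+1} ⇒ x = 0, so R has no eigenvalues. But (R - lambda I) is not surjective for |lambda| < 200: solving (R - lambda I) x = e_1 would require x_n proportional to (lambda/200)^(-n), which is not in l^2. So every |lambda| < 200 lies in the residual spectrum. The boundary |lambda| = 200 is in the approximate point spectrum (the spectrum is closed). Hence sigma(R) is the closed disk of radius 200.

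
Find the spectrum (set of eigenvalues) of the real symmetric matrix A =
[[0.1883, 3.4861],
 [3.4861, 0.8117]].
sigma(A) ≈ {-3, 4}

A is real symmetric, so its spectrum consists of real eigenvalues. Expanding the characteristic polynomial of the displayed matrix gives
  det(λ I - A) = p(λ) = λ^2 + (-1)λ + (-12).
Solving p(λ) = 0 yields eigenvalues ≈ -3, 4. (A is shown rounded to 4 decimals, so these recover the underlying integer eigenvalues to within that precision.)
Verification: the trace of A = 1 equals the sum of eigenvalues 1, and det(A) ≈ -12.0001 matches the eigenvalue product -12.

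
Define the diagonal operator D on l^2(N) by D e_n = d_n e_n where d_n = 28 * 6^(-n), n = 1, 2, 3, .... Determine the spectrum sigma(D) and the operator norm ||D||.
sigma(D) = {28 * 6^(-n) : n ≥ 1} ∪ {0}; ||D|| = 14/3

A bounded diagonal operator on l^2 with diagonal entries d_n has spectrum equal to the closure of {d_n : n ≥ 1}: every d_n is an eigenvalue (with eigenvector e_n), so {d_n} ⊂ sigma(D); the spectrum is closed, so its closure is too; and for lambda not in the closure, (D - lambda I) has bounded inverse (the diagonal entries 1/(d_n - lambda) are bounded). For our sequence d_n = 28 * 6^(-n), n = 1, 2, 3, ...:
  - {d_n} = {28 * 6^(-n) : n ≥ 1}; the only limit point is 0
  - closure = {28 * 6^(-n) : n ≥ 1} ∪ {0}
For the norm: a diagonal operator has ||D|| = sup_n |d_n|. Here d_n = 28 * 6^(-n) is positive and decreasing, so sup_n |d_n| = d_1 = 28/6 = 14/3. So ||D|| = 14/3.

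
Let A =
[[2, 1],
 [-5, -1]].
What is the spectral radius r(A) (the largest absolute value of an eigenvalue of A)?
r(A) = sqrt(3) ≈ 1.7321

The eigenvalues of A are the roots of its characteristic polynomial. With M = A (coefficients from the trace and determinant):
  p(λ) = det(λ I - M) = λ^2 - λ + 3.
For λ^2 - λ + 3 the discriminant is -11. It is negative, so the roots are the complex-conjugate pair λ = 1/2 ± (sqrt(11)/2) i ≈ 0.5 ± 1.6583i. For a conjugate pair the product of the roots equals the constant term, so |λ|^2 = 3 and |λ| = sqrt(3) ≈ 1.7321.
Thus the eigenvalues (to 4 decimals) are 0.5 ± 1.6583i (modulus 1.7321). The spectral radius is the largest modulus: r(A) = sqrt(3) ≈ 1.7321. (Cross-check: r(A) ≤ ||A||_2 ≈ 5.5414; equality holds whenever A is normal, though it can also hold for some non-normal A.)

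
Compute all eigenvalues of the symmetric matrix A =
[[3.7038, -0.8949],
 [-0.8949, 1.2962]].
sigma(A) ≈ {1, 4}

A is real symmetric, so its spectrum consists of real eigenvalues. Expanding the characteristic polynomial of the displayed matrix gives
  det(λ I - A) = p(λ) = λ^2 + (-5)λ + (4).
Solving p(λ) = 0 yields eigenvalues ≈ 1, 4. (A is shown rounded to 4 decimals, so these recover the underlying integer eigenvalues to within that precision.)
Verification: the trace of A = 5 equals the sum of eigenvalues 5, and det(A) ≈ 4.0000 matches the eigenvalue product 4.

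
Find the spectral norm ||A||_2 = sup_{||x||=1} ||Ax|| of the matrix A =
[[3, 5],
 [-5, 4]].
||A||_2 = sqrt((75 + sqrt(149))/2) ≈ 6.6033 (= sqrt(largest eigenvalue of A^T A))

||A||_2 = sigma_max(A) = sqrt(lambda_max(A^T A)). Form the symmetric matrix M = A^T A =
[[34, -5],
 [-5, 41]].
Its characteristic polynomial (trace, determinant of M give the coefficients) is
  p(λ) = det(λ I - M) = λ^2 - 75λ + 1369.
For λ^2 - 75λ + 1369 the discriminant is 149. It is nonnegative but not a perfect square, so the roots are real and irrational: λ = (75 ± sqrt(149))/2 ≈ 43.6033, 31.3967.
So the eigenvalues of A^T A are ≈ 31.3967, 43.6033 (all ≥ 0, as they must be for A^T A). The largest is λ_max = (75 + sqrt(149))/2 ≈ 43.6033, hence ||A||_2 = sqrt(λ_max) = sqrt((75 + sqrt(149))/2) ≈ 6.6033.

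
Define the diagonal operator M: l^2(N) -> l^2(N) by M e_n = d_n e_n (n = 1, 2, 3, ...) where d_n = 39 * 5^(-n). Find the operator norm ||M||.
||M|| = 39/5 (attained at n = 1)

For M diagonal, ||M|| = sup_n |d_n|. The sequence d_n = 39 * 5^(-n) is positive and strictly decreasing (ratio 5^(-1) < 1), so the supremum is d_1 = 39/5. Hence ||M|| = 39/5.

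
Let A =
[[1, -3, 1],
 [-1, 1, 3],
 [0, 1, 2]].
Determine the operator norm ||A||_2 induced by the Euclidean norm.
||A||_2 = 4 (= sqrt(largest eigenvalue of A^T A))

||A||_2 = sigma_max(A) = sqrt(lambda_max(A^T A)). Form the symmetric matrix M = A^T A =
[[2, -4, -2],
 [-4, 11, 2],
 [-2, 2, 14]].
Its characteristic polynomial (trace, sum of principal 2x2 minors, determinant of M give the coefficients) is
  p(λ) = det(λ I - M) = λ^3 - 27λ^2 + 180λ - 64.
By the rational root theorem any rational root is an integer divisor of 64. Testing λ = 16: p(16) = 4096 - 6912 + 2880 - 64 = 0, so λ = 16 is a root. Dividing out (λ - 16) leaves p(λ) = (λ - 16)(λ^2 - 11λ + 4). For λ^2 - 11λ + 4 the discriminant is 105. It is nonnegative but not a perfect square, so the roots are real and irrational: λ = (11 ± sqrt(105))/2 ≈ 10.6235, 0.3765.
So the eigenvalues of A^T A are ≈ 0.3765, 10.6235, 16 (all ≥ 0, as they must be for A^T A). The largest is λ_max = 16, hence ||A||_2 = sqrt(λ_max) = 4.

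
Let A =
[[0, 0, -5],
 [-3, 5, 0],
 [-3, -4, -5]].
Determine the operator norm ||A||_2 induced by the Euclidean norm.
||A||_2 ≈ 8.2502 (= sqrt(largest eigenvalue of A^T A))

||A||_2 = sigma_max(A) = sqrt(lambda_max(A^T A)). Form the symmetric matrix M = A^T A =
[[18, -3, 15],
 [-3, 41, 20],
 [15, 20, 50]].
Its characteristic polynomial (trace, sum of principal 2x2 minors, determinant of M give the coefficients) is
  p(λ) = det(λ I - M) = λ^3 - 109λ^2 + 3054λ - 18225.
No integer candidate from the rational root theorem (±divisors of 18225) is a root, so the roots are irrational. The cubic discriminant is Δ = 2703054465 > 0, so there are three distinct real roots. p(8) = -257 and p(9) = 1161 have opposite signs, so a root lies in (8, 9); Newton's method refines it to λ ≈ 8.1728. p(32) = 655 and p(33) = -207 have opposite signs, so a root lies in (32, 33); Newton's method refines it to λ ≈ 32.7622. p(68) = -137 and p(69) = 2061 have opposite signs, so a root lies in (68, 69); Newton's method refines it to λ ≈ 68.065. Check (Vieta): the three roots sum to 109, matching tr M = 109.
So the eigenvalues of A^T A are ≈ 8.1728, 32.7622, 68.065 (all ≥ 0, as they must be for A^T A). The largest is λ_max ≈ 68.065, hence ||A||_2 = sqrt(λ_max) ≈ 8.2502.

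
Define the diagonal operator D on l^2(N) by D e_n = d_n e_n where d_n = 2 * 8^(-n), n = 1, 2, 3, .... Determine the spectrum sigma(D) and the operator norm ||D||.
sigma(D) = {2 * 8^(-n) : n ≥ 1} ∪ {0}; ||D|| = 1/4

A bounded diagonal operator on l^2 with diagonal entries d_n has spectrum equal to the closure of {d_n : n ≥ 1}: every d_n is an eigenvalue (with eigenvector e_n), so {d_n} ⊂ sigma(D); the spectrum is closed, so its closure is too; and for lambda not in the closure, (D - lambda I) has bounded inverse (the diagonal entries 1/(d_n - lambda) are bounded). For our sequence d_n = 2 * 8^(-n), n = 1, 2, 3, ...:
  - {d_n} = {2 * 8^(-n) : n ≥ 1}; the only limit point is 0
  - closure = {2 * 8^(-n) : n ≥ 1} ∪ {0}
For the norm: a diagonal operator has ||D|| = sup_n |d_n|. Here d_n = 2 * 8^(-n) is positive and decreasing, so sup_n |d_n| = d_1 = 2/8 = 1/4. So ||D|| = 1/4.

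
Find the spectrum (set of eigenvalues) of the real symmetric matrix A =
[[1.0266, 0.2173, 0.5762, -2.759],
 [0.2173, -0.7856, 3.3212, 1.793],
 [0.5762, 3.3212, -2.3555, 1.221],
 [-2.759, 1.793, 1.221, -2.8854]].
sigma(A) ≈ {-5, 2, 3} (-5 with multiplicity 2)

A is real symmetric, so its spectrum consists of real eigenvalues. Expanding the characteristic polynomial of the displayed matrix gives
  det(λ I - A) = p(λ) = λ^4 + (5)λ^3 + (-19)λ^2 + (-65)λ + (150.0014).
Solving p(λ) = 0 yields eigenvalues ≈ -5, -5, 2, 3. (A is shown rounded to 4 decimals, so these recover the underlying integer eigenvalues to within that precision.)
Verification: the trace of A = -5 equals the sum of eigenvalues -5, and det(A) ≈ 150.0014 matches the eigenvalue product 150.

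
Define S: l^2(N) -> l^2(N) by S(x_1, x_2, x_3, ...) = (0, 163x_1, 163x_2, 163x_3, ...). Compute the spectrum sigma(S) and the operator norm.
sigma(S) = closed disk {z in C : |z| ≤ 163}; ||S|| = 163

Note S = 163·U where U is the unit right shift (U x)_k = x_{k-1} (with x_0 := 0); so ||S|| = 163||U|| and sigma(S) = 163·sigma(U). ||S x||^2 = sum_{k≥1} |163x_k|^2 = 26569||x||^2, so ||S|| = 163 and sigma(S) ⊂ {|z| ≤ 163}. For any |lambda| < 163, the equation (S - lambda I) x = 0 forces x_1 = 0, then 163x_k = lambda x_{k+1} ⇒ x = 0, so S has no eigenvalues. But (S - lambda I) is not surjective for |lambda| < 163: solving (S - lambda I) x = e_1 would require x_n proportional to (lambda/163)^(-n), which is not in l^2. So every |lambda| < 163 lies in the residual spectrum. The boundary |lambda| = 163 is in the approximate point spectrum (the spectrum is closed). Hence sigma(S) is the closed disk of radius 163.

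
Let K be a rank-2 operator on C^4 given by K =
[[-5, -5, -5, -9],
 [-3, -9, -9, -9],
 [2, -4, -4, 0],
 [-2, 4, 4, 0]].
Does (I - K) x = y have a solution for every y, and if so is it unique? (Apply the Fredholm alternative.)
(I - K) is invertible (det(I - K) = 97 ≠ 0), so for every y in C^4 the equation (I - K) x = y has a unique solution.

K has rank 2 and factors as K = U V^T = u1 v1^T + u2 v2^T with u1 = (-2, 0, 2, -2), v1 = (2, 1, 1, 3), u2 = (-1, -3, -2, 2), v2 = (1, 3, 3, 3) (multiplying out reproduces the displayed K). The nonzero eigenvalues of U V^T coincide with those of the 2 x 2 matrix G = V^T U = [[v1·u1, v1·u2], [v2·u1, v2·u2]] = [[-8, -1], [-2, -10]], and by the Sylvester determinant identity det(I_4 - U V^T) = det(I_2 - V^T U) = det([[9, 1], [2, 11]]) = (9)(11) - (1)(2) = 97. (Direct check: I - K =
[[6, 5, 5, 9],
 [3, 10, 9, 9],
 [-2, 4, 5, 0],
 [2, -4, -4, 1]]
has determinant 97.) The finite-dimensional Fredholm alternative says: either (I - K) is invertible, or ker(I - K) ≠ {0} and then range(I - K) = ker((I - K)^*)^⊥, with dim ker(I - K) = dim ker((I - K)^*). Since det(I - K) ≠ 0, 1 is not an eigenvalue of K and ker(I - K) = {0}, so we are in the first case: for every y there is a unique x = (I - K)^(-1) y. (Explicitly, by the Woodbury identity, (I - U V^T)^(-1) = I + U (I_2 - G)^(-1) V^T.)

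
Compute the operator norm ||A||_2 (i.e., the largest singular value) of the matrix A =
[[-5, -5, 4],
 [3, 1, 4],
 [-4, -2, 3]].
||A||_2 ≈ 9.6791 (= sqrt(largest eigenvalue of A^T A))

||A||_2 = sigma_max(A) = sqrt(lambda_max(A^T A)). Form the symmetric matrix M = A^T A =
[[50, 36, -20],
 [36, 30, -22],
 [-20, -22, 41]].
Its characteristic polynomial (trace, sum of principal 2x2 minors, determinant of M give the coefficients) is
  p(λ) = det(λ I - M) = λ^3 - 121λ^2 + 2600λ - 3844.
No integer candidate from the rational root theorem (±divisors of 3844) is a root, so the roots are irrational. The cubic discriminant is Δ = 22798480192 > 0, so there are three distinct real roots. p(1) = -1364 and p(2) = 880 have opposite signs, so a root lies in (1, 2); Newton's method refines it to λ ≈ 1.5953. p(25) = 1156 and p(26) = -464 have opposite signs, so a root lies in (25, 26); Newton's method refines it to λ ≈ 25.7191. p(93) = -4216 and p(94) = 1984 have opposite signs, so a root lies in (93, 94); Newton's method refines it to λ ≈ 93.6856. Check (Vieta): the three roots sum to 121, matching tr M = 121.
So the eigenvalues of A^T A are ≈ 1.5953, 25.7191, 93.6856 (all ≥ 0, as they must be for A^T A). The largest is λ_max ≈ 93.6856, hence ||A||_2 = sqrt(λ_max) ≈ 9.6791.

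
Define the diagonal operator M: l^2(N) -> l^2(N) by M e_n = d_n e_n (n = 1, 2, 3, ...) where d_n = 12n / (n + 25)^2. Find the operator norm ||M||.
||M|| = 3/25 (attained at n = 25)

For M diagonal, ||M|| = sup_n |d_n|. Treat f(x) = 12x / (x + 25)^2 for real x > 0. By the quotient rule, f'(x) = 12(25 - x)/(x + 25)^3, which is positive for x < 25 and negative for x > 25. So f has a unique maximum at x = 25, and since 25 is a positive integer, the supremum over n ≥ 1 is attained at n = 25: d_25 = 12·25/(25 + 25)^2 = 12·25/2500 = 3/25. Hence ||M|| = 3/25.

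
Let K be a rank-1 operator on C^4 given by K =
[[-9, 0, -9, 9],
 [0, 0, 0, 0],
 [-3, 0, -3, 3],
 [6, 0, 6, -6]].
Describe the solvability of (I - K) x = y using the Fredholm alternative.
(I - K) is invertible (det(I - K) = 19 ≠ 0), so for every y in C^4 the equation (I - K) x = y has a unique solution.

K has rank 1, so it is an outer product K = u v^T: every row of K is a multiple of one row vector. Reading off the entries, u = (-3, 0, -1, 2) and v = (3, 0, 3, -3) (row i of K equals u_i·v^T). A rank-one matrix u v^T satisfies K u = u (v·u) and kills the (3)-dimensional subspace v^⊥, so its characteristic polynomial is lambda^3 (lambda - v·u) with v·u = tr K = -18. Hence the eigenvalues of I - K are 1 (multiplicity 3) and 1 - (-18) = 19, so det(I - K) = 19. (Direct check: I - K =
[[10, 0, 9, -9],
 [0, 1, 0, 0],
 [3, 0, 4, -3],
 [-6, 0, -6, 7]]
has determinant 19.) The finite-dimensional Fredholm alternative says: either (I - K) is invertible, or ker(I - K) ≠ {0} and then range(I - K) = ker((I - K)^*)^⊥, with dim ker(I - K) = dim ker((I - K)^*). Since det(I - K) ≠ 0, 1 is not an eigenvalue of K and ker(I - K) = {0}, so we are in the first case: for every y there is a unique x = (I - K)^(-1) y. Explicitly, by the Sherman–Morrison formula, (I - u v^T)^(-1) = I + u v^T/(1 - v·u), i.e. (I - K)^(-1) = I + K/(19).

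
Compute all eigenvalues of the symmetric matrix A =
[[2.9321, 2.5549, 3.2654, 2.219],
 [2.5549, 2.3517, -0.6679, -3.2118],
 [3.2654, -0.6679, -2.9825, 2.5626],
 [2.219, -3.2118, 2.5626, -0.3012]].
sigma(A) ≈ {-5, -4, 5, 6}

A is real symmetric, so its spectrum consists of real eigenvalues. Expanding the characteristic polynomial of the displayed matrix gives
  det(λ I - A) = p(λ) = λ^4 + (-2)λ^3 + (-49)λ^2 + (50.0022)λ + (599.9925).
Solving p(λ) = 0 yields eigenvalues ≈ -5, -4, 5, 6. (A is shown rounded to 4 decimals, so these recover the underlying integer eigenvalues to within that precision.)
Verification: the trace of A = 2 equals the sum of eigenvalues 2, and det(A) ≈ 599.9925 matches the eigenvalue product 600.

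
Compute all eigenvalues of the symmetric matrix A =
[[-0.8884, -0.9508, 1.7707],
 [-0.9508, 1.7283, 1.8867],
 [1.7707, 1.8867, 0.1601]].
sigma(A) ≈ {-3, 1, 3}

A is real symmetric, so its spectrum consists of real eigenvalues. Expanding the characteristic polynomial of the displayed matrix gives
  det(λ I - A) = p(λ) = λ^3 + (-1)λ^2 + (-9)λ + (9).
Solving p(λ) = 0 yields eigenvalues ≈ -3, 1, 3. (A is shown rounded to 4 decimals, so these recover the underlying integer eigenvalues to within that precision.)
Verification: the trace of A = 1 equals the sum of eigenvalues 1, and det(A) ≈ -8.9999 matches the eigenvalue product -9.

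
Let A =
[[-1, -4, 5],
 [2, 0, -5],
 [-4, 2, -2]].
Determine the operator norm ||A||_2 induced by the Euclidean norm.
||A||_2 ≈ 8.1754 (= sqrt(largest eigenvalue of A^T A))

||A||_2 = sigma_max(A) = sqrt(lambda_max(A^T A)). Form the symmetric matrix M = A^T A =
[[21, -4, -7],
 [-4, 20, -24],
 [-7, -24, 54]].
Its characteristic polynomial (trace, sum of principal 2x2 minors, determinant of M give the coefficients) is
  p(λ) = det(λ I - M) = λ^3 - 95λ^2 + 1993λ - 7396.
No integer candidate from the rational root theorem (±divisors of 7396) is a root, so the roots are irrational. The cubic discriminant is Δ = 2546853445 > 0, so there are three distinct real roots. p(4) = -880 and p(5) = 319 have opposite signs, so a root lies in (4, 5); Newton's method refines it to λ ≈ 4.7203. p(23) = 355 and p(24) = -460 have opposite signs, so a root lies in (23, 24); Newton's method refines it to λ ≈ 23.443. p(66) = -2182 and p(67) = 443 have opposite signs, so a root lies in (66, 67); Newton's method refines it to λ ≈ 66.8367. Check (Vieta): the three roots sum to 95, matching tr M = 95.
So the eigenvalues of A^T A are ≈ 4.7203, 23.443, 66.8367 (all ≥ 0, as they must be for A^T A). The largest is λ_max ≈ 66.8367, hence ||A||_2 = sqrt(λ_max) ≈ 8.1754.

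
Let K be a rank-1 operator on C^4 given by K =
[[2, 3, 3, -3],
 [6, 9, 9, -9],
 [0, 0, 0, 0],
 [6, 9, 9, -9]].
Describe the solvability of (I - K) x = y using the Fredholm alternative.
(I - K) is invertible (det(I - K) = -1 ≠ 0), so for every y in C^4 the equation (I - K) x = y has a unique solution.

K has rank 1, so it is an outer product K = u v^T: every row of K is a multiple of one row vector. Reading off the entries, u = (-1, -3, 0, -3) and v = (-2, -3, -3, 3) (row i of K equals u_i·v^T). A rank-one matrix u v^T satisfies K u = u (v·u) and kills the (3)-dimensional subspace v^⊥, so its characteristic polynomial is lambda^3 (lambda - v·u) with v·u = tr K = 2. Hence the eigenvalues of I - K are 1 (multiplicity 3) and 1 - (2) = -1, so det(I - K) = -1. (Direct check: I - K =
[[-1, -3, -3, 3],
 [-6, -8, -9, 9],
 [0, 0, 1, 0],
 [-6, -9, -9, 10]]
has determinant -1.) The finite-dimensional Fredholm alternative says: either (I - K) is invertible, or ker(I - K) ≠ {0} and then range(I - K) = ker((I - K)^*)^⊥, with dim ker(I - K) = dim ker((I - K)^*). Since det(I - K) ≠ 0, 1 is not an eigenvalue of K and ker(I - K) = {0}, so we are in the first case: for every y there is a unique x = (I - K)^(-1) y. Explicitly, by the Sherman–Morrison formula, (I - u v^T)^(-1) = I + u v^T/(1 - v·u), i.e. (I - K)^(-1) = I - K.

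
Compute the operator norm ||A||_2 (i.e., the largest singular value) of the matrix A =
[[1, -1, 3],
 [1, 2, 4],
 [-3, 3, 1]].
||A||_2 = sqrt(30) ≈ 5.4772 (= sqrt(largest eigenvalue of A^T A))

||A||_2 = sigma_max(A) = sqrt(lambda_max(A^T A)). Form the symmetric matrix M = A^T A =
[[11, -8, 4],
 [-8, 14, 8],
 [4, 8, 26]].
Its characteristic polynomial (trace, sum of principal 2x2 minors, determinant of M give the coefficients) is
  p(λ) = det(λ I - M) = λ^3 - 51λ^2 + 660λ - 900.
By the rational root theorem any rational root is an integer divisor of 900. Testing λ = 30: p(30) = 27000 - 45900 + 19800 - 900 = 0, so λ = 30 is a root. Dividing out (λ - 30) leaves p(λ) = (λ - 30)(λ^2 - 21λ + 30). For λ^2 - 21λ + 30 the discriminant is 321. It is nonnegative but not a perfect square, so the roots are real and irrational: λ = (21 ± sqrt(321))/2 ≈ 19.4582, 1.5418.
So the eigenvalues of A^T A are ≈ 1.5418, 19.4582, 30 (all ≥ 0, as they must be for A^T A). The largest is λ_max = 30, hence ||A||_2 = sqrt(λ_max) = sqrt(30) ≈ 5.4772.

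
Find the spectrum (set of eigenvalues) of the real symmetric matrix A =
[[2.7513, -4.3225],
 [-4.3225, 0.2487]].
sigma(A) ≈ {-3, 6}

A is real symmetric, so its spectrum consists of real eigenvalues. Expanding the characteristic polynomial of the displayed matrix gives
  det(λ I - A) = p(λ) = λ^2 + (-3)λ + (-18).
Solving p(λ) = 0 yields eigenvalues ≈ -3, 6. (A is shown rounded to 4 decimals, so these recover the underlying integer eigenvalues to within that precision.)
Verification: the trace of A = 3 equals the sum of eigenvalues 3, and det(A) ≈ -17.9998 matches the eigenvalue product -18.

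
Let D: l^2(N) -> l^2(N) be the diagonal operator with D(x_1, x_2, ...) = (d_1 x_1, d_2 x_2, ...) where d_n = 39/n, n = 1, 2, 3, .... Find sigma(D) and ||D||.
sigma(D) = {39/n : n ≥ 1} ∪ {0}; ||D|| = 39

A bounded diagonal operator on l^2 with diagonal entries d_n has spectrum equal to the closure of {d_n : n ≥ 1}: every d_n is an eigenvalue (with eigenvector e_n), so {d_n} ⊂ sigma(D); the spectrum is closed, so its closure is too; and for lambda not in the closure, (D - lambda I) has bounded inverse (the diagonal entries 1/(d_n - lambda) are bounded). For our sequence d_n = 39/n, n = 1, 2, 3, ...:
  - {d_n} = {39/n : n ≥ 1}; the only limit point is 0
  - closure = {39/n : n ≥ 1} ∪ {0}
For the norm: a diagonal operator has ||D|| = sup_n |d_n|. Here d_n = 39/n is positive and decreasing, so sup_n |d_n| = d_1 = 39. So ||D|| = 39.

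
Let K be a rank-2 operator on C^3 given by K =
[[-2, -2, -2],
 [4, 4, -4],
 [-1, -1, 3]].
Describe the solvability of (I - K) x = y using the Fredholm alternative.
(I - K) is invertible (det(I - K) = -4 ≠ 0), so for every y in C^3 the equation (I - K) x = y has a unique solution.

K has rank 2 and factors as K = U V^T = u1 v1^T + u2 v2^T with u1 = (-2, -2, 2), v1 = (1, 1, 1), u2 = (0, -2, 1), v2 = (-3, -3, 1) (multiplying out reproduces the displayed K). The nonzero eigenvalues of U V^T coincide with those of the 2 x 2 matrix G = V^T U = [[v1·u1, v1·u2], [v2·u1, v2·u2]] = [[-2, -1], [14, 7]], and by the Sylvester determinant identity det(I_3 - U V^T) = det(I_2 - V^T U) = det([[3, 1], [-14, -6]]) = (3)(-6) - (1)(-14) = -4. (Direct check: I - K =
[[3, 2, 2],
 [-4, -3, 4],
 [1, 1, -2]]
has determinant -4.) The finite-dimensional Fredholm alternative says: either (I - K) is invertible, or ker(I - K) ≠ {0} and then range(I - K) = ker((I - K)^*)^⊥, with dim ker(I - K) = dim ker((I - K)^*). Since det(I - K) ≠ 0, 1 is not an eigenvalue of K and ker(I - K) = {0}, so we are in the first case: for every y there is a unique x = (I - K)^(-1) y. (Explicitly, by the Woodbury identity, (I - U V^T)^(-1) = I + U (I_2 - G)^(-1) V^T.)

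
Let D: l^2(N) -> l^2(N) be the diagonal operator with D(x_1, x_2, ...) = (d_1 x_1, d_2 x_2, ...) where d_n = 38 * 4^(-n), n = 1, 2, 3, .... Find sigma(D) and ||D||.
sigma(D) = {38 * 4^(-n) : n ≥ 1} ∪ {0}; ||D|| = 19/2

A bounded diagonal operator on l^2 with diagonal entries d_n has spectrum equal to the closure of {d_n : n ≥ 1}: every d_n is an eigenvalue (with eigenvector e_n), so {d_n} ⊂ sigma(D); the spectrum is closed, so its closure is too; and for lambda not in the closure, (D - lambda I) has bounded inverse (the diagonal entries 1/(d_n - lambda) are bounded). For our sequence d_n = 38 * 4^(-n), n = 1, 2, 3, ...:
  - {d_n} = {38 * 4^(-n) : n ≥ 1}; the only limit point is 0
  - closure = {38 * 4^(-n) : n ≥ 1} ∪ {0}
For the norm: a diagonal operator has ||D|| = sup_n |d_n|. Here d_n = 38 * 4^(-n) is positive and decreasing, so sup_n |d_n| = d_1 = 38/4 = 19/2. So ||D|| = 19/2.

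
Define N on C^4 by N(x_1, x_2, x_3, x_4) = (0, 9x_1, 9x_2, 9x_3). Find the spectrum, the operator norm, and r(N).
sigma(N) = {0}; ||N|| = 9; r(N) = 0. (N is nilpotent with N^4 = 0.)

On C^4, N is a strictly lower-triangular matrix with 9 on the subdiagonal and zeros elsewhere, so its characteristic polynomial is lambda^4 and every eigenvalue is 0: sigma(N) = {0}. For the operator norm, N e_i = 9e_{i+1} for i = 1, ..., 3 and N e_4 = 0, so the singular values of N are 9 (with multiplicity 3) and 0; hence ||N|| = 9. The spectral radius r(N) = max|lambda| = 0. Note ||N|| > r(N) — characteristic of non-normal nilpotent operators. Indeed N^4 = 0.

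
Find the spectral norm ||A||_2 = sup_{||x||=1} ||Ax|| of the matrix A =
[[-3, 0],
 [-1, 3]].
||A||_2 = sqrt((19 + sqrt(37))/2) ≈ 3.5414 (= sqrt(largest eigenvalue of A^T A))

||A||_2 = sigma_max(A) = sqrt(lambda_max(A^T A)). Form the symmetric matrix M = A^T A =
[[10, -3],
 [-3, 9]].
Its characteristic polynomial (trace, determinant of M give the coefficients) is
  p(λ) = det(λ I - M) = λ^2 - 19λ + 81.
For λ^2 - 19λ + 81 the discriminant is 37. It is nonnegative but not a perfect square, so the roots are real and irrational: λ = (19 ± sqrt(37))/2 ≈ 12.5414, 6.4586.
So the eigenvalues of A^T A are ≈ 6.4586, 12.5414 (all ≥ 0, as they must be for A^T A). The largest is λ_max = (19 + sqrt(37))/2 ≈ 12.5414, hence ||A||_2 = sqrt(λ_max) = sqrt((19 + sqrt(37))/2) ≈ 3.5414.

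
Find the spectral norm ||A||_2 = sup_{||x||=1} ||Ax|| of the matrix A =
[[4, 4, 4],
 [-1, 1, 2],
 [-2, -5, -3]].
||A||_2 ≈ 9.2259 (= sqrt(largest eigenvalue of A^T A))

||A||_2 = sigma_max(A) = sqrt(lambda_max(A^T A)). Form the symmetric matrix M = A^T A =
[[21, 25, 20],
 [25, 42, 33],
 [20, 33, 29]].
Its characteristic polynomial (trace, sum of principal 2x2 minors, determinant of M give the coefficients) is
  p(λ) = det(λ I - M) = λ^3 - 92λ^2 + 595λ - 784.
No integer candidate from the rational root theorem (±divisors of 784) is a root, so the roots are irrational. The cubic discriminant is Δ = 467817700 > 0, so there are three distinct real roots. p(1) = -280 and p(2) = 46 have opposite signs, so a root lies in (1, 2); Newton's method refines it to λ ≈ 1.8193. p(5) = 16 and p(6) = -310 have opposite signs, so a root lies in (5, 6); Newton's method refines it to λ ≈ 5.0628. p(85) = -784 and p(86) = 6010 have opposite signs, so a root lies in (85, 86); Newton's method refines it to λ ≈ 85.1179. Check (Vieta): the three roots sum to 92, matching tr M = 92.
So the eigenvalues of A^T A are ≈ 1.8193, 5.0628, 85.1179 (all ≥ 0, as they must be for A^T A). The largest is λ_max ≈ 85.1179, hence ||A||_2 = sqrt(λ_max) ≈ 9.2259.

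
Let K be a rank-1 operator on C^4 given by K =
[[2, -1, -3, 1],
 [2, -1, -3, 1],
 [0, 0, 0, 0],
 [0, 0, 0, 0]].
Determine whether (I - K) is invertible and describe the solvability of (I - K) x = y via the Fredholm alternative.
(I - K) is singular (det(I - K) = 0, i.e. 1 ∈ sigma(K)). (I - K) x = y is solvable iff y ⊥ ker((I - K)^*) = span{(2, -1, -3, 1)}, i.e. iff 2y_1 - y_2 - 3y_3 + y_4 = 0. When solvable, the solutions are x = y + c·(1, 1, 0, 0), c arbitrary (ker(I - K) = span{(1, 1, 0, 0)}, dimension 1).

K has rank 1, so it is an outer product K = u v^T: every row of K is a multiple of one row vector. Reading off the entries, u = (1, 1, 0, 0) and v = (2, -1, -3, 1) (row i of K equals u_i·v^T). A rank-one matrix u v^T satisfies K u = u (v·u) and kills the (3)-dimensional subspace v^⊥, so its characteristic polynomial is lambda^3 (lambda - v·u) with v·u = tr K = 1. Hence the eigenvalues of I - K are 1 (multiplicity 3) and 1 - (1) = 0, so det(I - K) = 0. (Direct check: I - K =
[[-1, 1, 3, -1],
 [-2, 2, 3, -1],
 [0, 0, 1, 0],
 [0, 0, 0, 1]]
has determinant 0.) So 1 is an eigenvalue of K and (I - K) is not invertible. The finite-dimensional Fredholm alternative says: either (I - K) is invertible, or ker(I - K) ≠ {0} and then range(I - K) = ker((I - K)^*)^⊥, with dim ker(I - K) = dim ker((I - K)^*). We are in the second case, so we need both kernels. Kernel of I - K: (I - K) u = u - u (v·u) = u - u = 0, so ker(I - K) = span{u} = span{(1, 1, 0, 0)} (it is exactly 1-dimensional because rank(I - K) = 3). Kernel of the adjoint: K is real, so (I - K)^* = I - K^T = I - v u^T, and (I - v u^T) v = v - v (u·v) = 0; hence ker((I - K)^*) = span{v} = span{(2, -1, -3, 1)}. Therefore (I - K) x = y is solvable iff <y, v> = 0, i.e. iff 2y_1 - y_2 - 3y_3 + y_4 = 0. When this holds, K y = u (v·y) = 0, so (I - K) y = y and x = y is a particular solution; the full solution set is the line x = y + c·u = y + c·(1, 1, 0, 0), c ∈ C.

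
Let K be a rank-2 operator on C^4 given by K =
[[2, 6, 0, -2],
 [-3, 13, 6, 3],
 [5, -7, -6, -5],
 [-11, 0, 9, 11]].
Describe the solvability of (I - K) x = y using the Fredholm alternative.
(I - K) is invertible (det(I - K) = 99 ≠ 0), so for every y in C^4 the equation (I - K) x = y has a unique solution.

K has rank 2 and factors as K = U V^T = u1 v1^T + u2 v2^T with u1 = (0, -2, 2, -3), v1 = (3, -2, -3, -3), u2 = (2, 3, -1, -2), v2 = (1, 3, 0, -1) (multiplying out reproduces the displayed K). The nonzero eigenvalues of U V^T coincide with those of the 2 x 2 matrix G = V^T U = [[v1·u1, v1·u2], [v2·u1, v2·u2]] = [[7, 9], [-3, 13]], and by the Sylvester determinant identity det(I_4 - U V^T) = det(I_2 - V^T U) = det([[-6, -9], [3, -12]]) = (-6)(-12) - (-9)(3) = 99. (Direct check: I - K =
[[-1, -6, 0, 2],
 [3, -12, -6, -3],
 [-5, 7, 7, 5],
 [11, 0, -9, -10]]
has determinant 99.) The finite-dimensional Fredholm alternative says: either (I - K) is invertible, or ker(I - K) ≠ {0} and then range(I - K) = ker((I - K)^*)^⊥, with dim ker(I - K) = dim ker((I - K)^*). Since det(I - K) ≠ 0, 1 is not an eigenvalue of K and ker(I - K) = {0}, so we are in the first case: for every y there is a unique x = (I - K)^(-1) y. (Explicitly, by the Woodbury identity, (I - U V^T)^(-1) = I + U (I_2 - G)^(-1) V^T.)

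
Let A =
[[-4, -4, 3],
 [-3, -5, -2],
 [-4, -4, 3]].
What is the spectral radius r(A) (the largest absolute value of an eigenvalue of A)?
r(A) = (6 + sqrt(96))/2 ≈ 7.899

The eigenvalues of A are the roots of its characteristic polynomial. With M = A (coefficients from the trace, the sum of principal 2x2 minors, and det A):
  p(λ) = det(λ I - M) = λ^3 + 6λ^2 - 15λ.
The constant term is 0, so λ = 0 is a root. Dividing out λ leaves p(λ) = λ(λ^2 + 6λ - 15). For λ^2 + 6λ - 15 the discriminant is 96. It is nonnegative but not a perfect square, so the roots are real and irrational: λ = (-6 ± sqrt(96))/2 ≈ 1.899, -7.899.
Thus the eigenvalues (to 4 decimals) are 1.899 (modulus 1.899); -7.899 (modulus 7.899); 0 (modulus 0). The spectral radius is the largest modulus: r(A) = (6 + sqrt(96))/2 ≈ 7.899. (Cross-check: r(A) ≤ ||A||_2 ≈ 10.1414; equality holds whenever A is normal, though it can also hold for some non-normal A.)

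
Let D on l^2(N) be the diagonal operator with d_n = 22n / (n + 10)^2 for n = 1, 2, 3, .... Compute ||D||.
||D|| = 11/20 (attained at n = 10)

For D diagonal, ||D|| = sup_n |d_n|. Treat f(x) = 22x / (x + 10)^2 for real x > 0. By the quotient rule, f'(x) = 22(10 - x)/(x + 10)^3, which is positive for x < 10 and negative for x > 10. So f has a unique maximum at x = 10, and since 10 is a positive integer, the supremum over n ≥ 1 is attained at n = 10: d_10 = 22·10/(10 + 10)^2 = 22·10/400 = 11/20. Hence ||D|| = 11/20.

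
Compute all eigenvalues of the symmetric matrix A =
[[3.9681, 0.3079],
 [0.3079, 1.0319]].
sigma(A) ≈ {1, 4}

A is real symmetric, so its spectrum consists of real eigenvalues. Expanding the characteristic polynomial of the displayed matrix gives
  det(λ I - A) = p(λ) = λ^2 + (-5)λ + (4).
Solving p(λ) = 0 yields eigenvalues ≈ 1, 4. (A is shown rounded to 4 decimals, so these recover the underlying integer eigenvalues to within that precision.)
Verification: the trace of A = 5 equals the sum of eigenvalues 5, and det(A) ≈ 3.9999 matches the eigenvalue product 4.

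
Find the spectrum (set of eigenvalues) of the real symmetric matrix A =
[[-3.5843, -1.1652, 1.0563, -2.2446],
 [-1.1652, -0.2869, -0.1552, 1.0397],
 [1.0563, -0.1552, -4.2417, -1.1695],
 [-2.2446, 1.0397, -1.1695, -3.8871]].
sigma(A) ≈ {-6, -5, -2, 1}

A is real symmetric, so its spectrum consists of real eigenvalues. Expanding the characteristic polynomial of the displayed matrix gives
  det(λ I - A) = p(λ) = λ^4 + (12)λ^3 + (39)λ^2 + (8)λ + (-60.0033).
Solving p(λ) = 0 yields eigenvalues ≈ -6, -5, -2, 1. (A is shown rounded to 4 decimals, so these recover the underlying integer eigenvalues to within that precision.)
Verification: the trace of A = -12 equals the sum of eigenvalues -12, and det(A) ≈ -60.0033 matches the eigenvalue product -60.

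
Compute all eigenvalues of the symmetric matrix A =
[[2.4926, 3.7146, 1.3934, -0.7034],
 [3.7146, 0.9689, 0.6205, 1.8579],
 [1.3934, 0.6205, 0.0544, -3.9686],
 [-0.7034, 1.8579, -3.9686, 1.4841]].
sigma(A) ≈ {-4, -2, 5, 6}

A is real symmetric, so its spectrum consists of real eigenvalues. Expanding the characteristic polynomial of the displayed matrix gives
  det(λ I - A) = p(λ) = λ^4 + (-5)λ^3 + (-28)λ^2 + (92)λ + (239.9982).
Solving p(λ) = 0 yields eigenvalues ≈ -4, -2, 5, 6. (A is shown rounded to 4 decimals, so these recover the underlying integer eigenvalues to within that precision.)
Verification: the trace of A = 5 equals the sum of eigenvalues 5, and det(A) ≈ 239.9982 matches the eigenvalue product 240.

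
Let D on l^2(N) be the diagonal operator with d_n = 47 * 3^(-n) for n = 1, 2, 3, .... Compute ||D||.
||D|| = 47/3 (attained at n = 1)

For D diagonal, ||D|| = sup_n |d_n|. The sequence d_n = 47 * 3^(-n) is positive and strictly decreasing (ratio 3^(-1) < 1), so the supremum is d_1 = 47/3. Hence ||D|| = 47/3.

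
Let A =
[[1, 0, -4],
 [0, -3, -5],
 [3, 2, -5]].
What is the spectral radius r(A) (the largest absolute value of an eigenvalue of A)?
r(A) ≈ 5.1226

The eigenvalues of A are the roots of its characteristic polynomial. With M = A (coefficients from the trace, the sum of principal 2x2 minors, and det A):
  p(λ) = det(λ I - M) = λ^3 + 7λ^2 + 29λ + 11.
No integer candidate from the rational root theorem (±divisors of 11) is a root, so the roots are irrational. The cubic discriminant is Δ = -34512 < 0, so there is one real root and a complex-conjugate pair. p(-1) = -12 and p(0) = 11 have opposite signs, so a root lies in (-1, 0); Newton's method refines it to λ ≈ -0.4192. Dividing out (λ - (-0.4192)) leaves approximately λ^2 + 6.5808λ + 26.2414. For λ^2 + 6.5808λ + 26.2414 the discriminant is -61.6586. It is negative, so the remaining roots are the complex-conjugate pair λ ≈ -3.2904 ± 3.9261i. Their product equals the constant term, so |λ|^2 ≈ 26.2414 and |λ| ≈ 5.1226.
Thus the eigenvalues (to 4 decimals) are -0.4192 (modulus 0.4192); -3.2904 ± 3.9261i (modulus 5.1226). The spectral radius is the largest modulus: r(A) ≈ 5.1226. (Cross-check: r(A) ≤ ||A||_2 ≈ 8.4849; equality holds whenever A is normal, though it can also hold for some non-normal A.)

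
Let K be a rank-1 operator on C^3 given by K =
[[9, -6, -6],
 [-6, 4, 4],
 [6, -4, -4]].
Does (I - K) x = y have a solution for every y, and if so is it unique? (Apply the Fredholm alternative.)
(I - K) is invertible (det(I - K) = -8 ≠ 0), so for every y in C^3 the equation (I - K) x = y has a unique solution.

K has rank 1, so it is an outer product K = u v^T: every row of K is a multiple of one row vector. Reading off the entries, u = (3, -2, 2) and v = (3, -2, -2) (row i of K equals u_i·v^T). A rank-one matrix u v^T satisfies K u = u (v·u) and kills the (2)-dimensional subspace v^⊥, so its characteristic polynomial is lambda^2 (lambda - v·u) with v·u = tr K = 9. Hence the eigenvalues of I - K are 1 (multiplicity 2) and 1 - (9) = -8, so det(I - K) = -8. (Direct check: I - K =
[[-8, 6, 6],
 [6, -3, -4],
 [-6, 4, 5]]
has determinant -8.) The finite-dimensional Fredholm alternative says: either (I - K) is invertible, or ker(I - K) ≠ {0} and then range(I - K) = ker((I - K)^*)^⊥, with dim ker(I - K) = dim ker((I - K)^*). Since det(I - K) ≠ 0, 1 is not an eigenvalue of K and ker(I - K) = {0}, so we are in the first case: for every y there is a unique x = (I - K)^(-1) y. Explicitly, by the Sherman–Morrison formula, (I - u v^T)^(-1) = I + u v^T/(1 - v·u), i.e. (I - K)^(-1) = I + K/(-8).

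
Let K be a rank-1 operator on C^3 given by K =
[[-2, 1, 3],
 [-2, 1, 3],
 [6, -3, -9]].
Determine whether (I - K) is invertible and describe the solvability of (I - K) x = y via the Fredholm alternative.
(I - K) is invertible (det(I - K) = 11 ≠ 0), so for every y in C^3 the equation (I - K) x = y has a unique solution.

K has rank 1, so it is an outer product K = u v^T: every row of K is a multiple of one row vector. Reading off the entries, u = (1, 1, -3) and v = (-2, 1, 3) (row i of K equals u_i·v^T). A rank-one matrix u v^T satisfies K u = u (v·u) and kills the (2)-dimensional subspace v^⊥, so its characteristic polynomial is lambda^2 (lambda - v·u) with v·u = tr K = -10. Hence the eigenvalues of I - K are 1 (multiplicity 2) and 1 - (-10) = 11, so det(I - K) = 11. (Direct check: I - K =
[[3, -1, -3],
 [2, 0, -3],
 [-6, 3, 10]]
has determinant 11.) The finite-dimensional Fredholm alternative says: either (I - K) is invertible, or ker(I - K) ≠ {0} and then range(I - K) = ker((I - K)^*)^⊥, with dim ker(I - K) = dim ker((I - K)^*). Since det(I - K) ≠ 0, 1 is not an eigenvalue of K and ker(I - K) = {0}, so we are in the first case: for every y there is a unique x = (I - K)^(-1) y. Explicitly, by the Sherman–Morrison formula, (I - u v^T)^(-1) = I + u v^T/(1 - v·u), i.e. (I - K)^(-1) = I + K/(11).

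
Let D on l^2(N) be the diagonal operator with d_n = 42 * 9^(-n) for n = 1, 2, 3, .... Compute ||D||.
||D|| = 14/3 (attained at n = 1)

For D diagonal, ||D|| = sup_n |d_n|. The sequence d_n = 42 * 9^(-n) is positive and strictly decreasing (ratio 9^(-1) < 1), so the supremum is d_1 = 42/9 = 14/3. Hence ||D|| = 14/3.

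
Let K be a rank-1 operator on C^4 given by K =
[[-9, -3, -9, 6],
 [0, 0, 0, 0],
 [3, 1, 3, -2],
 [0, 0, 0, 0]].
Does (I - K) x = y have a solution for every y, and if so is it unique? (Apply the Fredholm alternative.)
(I - K) is invertible (det(I - K) = 7 ≠ 0), so for every y in C^4 the equation (I - K) x = y has a unique solution.

K has rank 1, so it is an outer product K = u v^T: every row of K is a multiple of one row vector. Reading off the entries, u = (3, 0, -1, 0) and v = (-3, -1, -3, 2) (row i of K equals u_i·v^T). A rank-one matrix u v^T satisfies K u = u (v·u) and kills the (3)-dimensional subspace v^⊥, so its characteristic polynomial is lambda^3 (lambda - v·u) with v·u = tr K = -6. Hence the eigenvalues of I - K are 1 (multiplicity 3) and 1 - (-6) = 7, so det(I - K) = 7. (Direct check: I - K =
[[10, 3, 9, -6],
 [0, 1, 0, 0],
 [-3, -1, -2, 2],
 [0, 0, 0, 1]]
has determinant 7.) The finite-dimensional Fredholm alternative says: either (I - K) is invertible, or ker(I - K) ≠ {0} and then range(I - K) = ker((I - K)^*)^⊥, with dim ker(I - K) = dim ker((I - K)^*). Since det(I - K) ≠ 0, 1 is not an eigenvalue of K and ker(I - K) = {0}, so we are in the first case: for every y there is a unique x = (I - K)^(-1) y. Explicitly, by the Sherman–Morrison formula, (I - u v^T)^(-1) = I + u v^T/(1 - v·u), i.e. (I - K)^(-1) = I + K/(7).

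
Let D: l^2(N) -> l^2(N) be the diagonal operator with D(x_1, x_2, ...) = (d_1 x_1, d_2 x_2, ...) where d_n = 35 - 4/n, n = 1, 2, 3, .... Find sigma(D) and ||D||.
sigma(D) = {35 - 4/n : n ≥ 1} ∪ {35}; ||D|| = 35

A bounded diagonal operator on l^2 with diagonal entries d_n has spectrum equal to the closure of {d_n : n ≥ 1}: every d_n is an eigenvalue (with eigenvector e_n), so {d_n} ⊂ sigma(D); the spectrum is closed, so its closure is too; and for lambda not in the closure, (D - lambda I) has bounded inverse (the diagonal entries 1/(d_n - lambda) are bounded). For our sequence d_n = 35 - 4/n, n = 1, 2, 3, ...:
  - {d_n} = {35 - 4/n : n ≥ 1}; the only limit point is 35
  - closure = {35 - 4/n : n ≥ 1} ∪ {35}
For the norm: a diagonal operator has ||D|| = sup_n |d_n|. Here d_n = 35 - 4/n increases monotonically from d_1 = 31 toward 35, with all terms in [31, 35); so sup_n |d_n| = 35 (the supremum is the limit, not attained). So ||D|| = 35.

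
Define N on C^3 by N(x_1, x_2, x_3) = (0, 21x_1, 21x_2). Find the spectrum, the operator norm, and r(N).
sigma(N) = {0}; ||N|| = 21; r(N) = 0. (N is nilpotent with N^3 = 0.)

On C^3, N is a strictly lower-triangular matrix with 21 on the subdiagonal and zeros elsewhere, so its characteristic polynomial is lambda^3 and every eigenvalue is 0: sigma(N) = {0}. For the operator norm, N e_i = 21e_{i+1} for i = 1, ..., 2 and N e_3 = 0, so the singular values of N are 21 (with multiplicity 2) and 0; hence ||N|| = 21. The spectral radius r(N) = max|lambda| = 0. Note ||N|| > r(N) — characteristic of non-normal nilpotent operators. Indeed N^3 = 0.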